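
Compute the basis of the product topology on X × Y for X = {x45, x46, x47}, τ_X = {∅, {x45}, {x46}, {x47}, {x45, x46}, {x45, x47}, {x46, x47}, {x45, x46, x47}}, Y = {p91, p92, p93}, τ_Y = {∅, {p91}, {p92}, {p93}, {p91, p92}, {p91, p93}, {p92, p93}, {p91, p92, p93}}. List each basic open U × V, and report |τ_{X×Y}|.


Basis B = {∅ × ∅, {x45} × {p91}, {x45} × {p92}, {x45} × {p93}, {x46} × {p91}, {x46} × {p92}, {x46} × {p93}, {x47} × {p91}, {x47} × {p92}, {x47} × {p93}, {x45} × {p91, p92}, {x45} × {p91, p93}, {x45, x46} × {p91}, {x45, x47} × {p91}, {x45} × {p92, p93}, {x45, x46} × {p92}, {x45, x47} × {p92}, {x45, x46} × {p93}, {x45, x47} × {p93}, {x46} × {p91, p92}, {x46} × {p91, p93}, {x46, x47} × {p91}, {x46} × {p92, p93}, {x46, x47} × {p92}, {x46, x47} × {p93}, {x47} × {p91, p92}, {x47} × {p91, p93}, {x47} × {p92, p93}, {x45} × {p91, p92, p93}, {x45, x46, x47} × {p91}, {x45, x46, x47} × {p92}, {x45, x46, x47} × {p93}, {x46} × {p91, p92, p93}, {x47} × {p91, p92, p93}, {x45, x46} × {p91, p92}, {x45, x47} × {p91, p92}, {x45, x46} × {p91, p93}, {x45, x47} × {p91, p93}, {x45, x46} × {p92, p93}, {x45, x47} × {p92, p93}, {x46, x47} × {p91, p92}, {x46, x47} × {p91, p93}, {x46, x47} × {p92, p93}, {x45, x46} × {p91, p92, p93}, {x45, x47} × {p91, p92, p93}, {x45, x46, x47} × {p91, p92}, {x45, x46, x47} × {p91, p93}, {x45, x46, x47} × {p92, p93}, {x46, x47} × {p91, p92, p93}, {x45, x46, x47} × {p91, p92, p93}}; |τ_{X×Y}| = 512.

Enumerate products U × V with U ∈ τ_X, V ∈ τ_Y (deduplicated):
  ∅ × ∅ = {} (∅)
  {x45} × {p91} = {(x45,p91)}
  {x45} × {p92} = {(x45,p92)}
  {x45} × {p93} = {(x45,p93)}
  {x46} × {p91} = {(x46,p91)}
  {x46} × {p92} = {(x46,p92)}
  {x46} × {p93} = {(x46,p93)}
  {x47} × {p91} = {(x47,p91)}
  {x47} × {p92} = {(x47,p92)}
  {x47} × {p93} = {(x47,p93)}
  {x45} × {p91, p92} = {(x45,p91), (x45,p92)}
  {x45} × {p91, p93} = {(x45,p91), (x45,p93)}
  {x45, x46} × {p91} = {(x45,p91), (x46,p91)}
  {x45, x47} × {p91} = {(x45,p91), (x47,p91)}
  {x45} × {p92, p93} = {(x45,p92), (x45,p93)}
  {x45, x46} × {p92} = {(x45,p92), (x46,p92)}
  {x45, x47} × {p92} = {(x45,p92), (x47,p92)}
  {x45, x46} × {p93} = {(x45,p93), (x46,p93)}
  {x45, x47} × {p93} = {(x45,p93), (x47,p93)}
  {x46} × {p91, p92} = {(x46,p91), (x46,p92)}
  {x46} × {p91, p93} = {(x46,p91), (x46,p93)}
  {x46, x47} × {p91} = {(x46,p91), (x47,p91)}
  {x46} × {p92, p93} = {(x46,p92), (x46,p93)}
  {x46, x47} × {p92} = {(x46,p92), (x47,p92)}
  {x46, x47} × {p93} = {(x46,p93), (x47,p93)}
  {x47} × {p91, p92} = {(x47,p91), (x47,p92)}
  {x47} × {p91, p93} = {(x47,p91), (x47,p93)}
  {x47} × {p92, p93} = {(x47,p92), (x47,p93)}
  {x45} × {p91, p92, p93} = {(x45,p91), (x45,p92), (x45,p93)}
  {x45, x46, x47} × {p91} = {(x45,p91), (x46,p91), (x47,p91)}
  {x45, x46, x47} × {p92} = {(x45,p92), (x46,p92), (x47,p92)}
  {x45, x46, x47} × {p93} = {(x45,p93), (x46,p93), (x47,p93)}
  {x46} × {p91, p92, p93} = {(x46,p91), (x46,p92), (x46,p93)}
  {x47} × {p91, p92, p93} = {(x47,p91), (x47,p92), (x47,p93)}
  {x45, x46} × {p91, p92} = {(x45,p91), (x45,p92), (x46,p91), (x46,p92)}
  {x45, x47} × {p91, p92} = {(x45,p91), (x45,p92), (x47,p91), (x47,p92)}
  {x45, x46} × {p91, p93} = {(x45,p91), (x45,p93), (x46,p91), (x46,p93)}
  {x45, x47} × {p91, p93} = {(x45,p91), (x45,p93), (x47,p91), (x47,p93)}
  {x45, x46} × {p92, p93} = {(x45,p92), (x45,p93), (x46,p92), (x46,p93)}
  {x45, x47} × {p92, p93} = {(x45,p92), (x45,p93), (x47,p92), (x47,p93)}
  {x46, x47} × {p91, p92} = {(x46,p91), (x46,p92), (x47,p91), (x47,p92)}
  {x46, x47} × {p91, p93} = {(x46,p91), (x46,p93), (x47,p91), (x47,p93)}
  {x46, x47} × {p92, p93} = {(x46,p92), (x46,p93), (x47,p92), (x47,p93)}
  {x45, x46} × {p91, p92, p93} = {(x45,p91), (x45,p92), (x45,p93), (x46,p91), (x46,p92), (x46,p93)}
  {x45, x47} × {p91, p92, p93} = {(x45,p91), (x45,p92), (x45,p93), (x47,p91), (x47,p92), (x47,p93)}
  {x45, x46, x47} × {p91, p92} = {(x45,p91), (x45,p92), (x46,p91), (x46,p92), (x47,p91), (x47,p92)}
  {x45, x46, x47} × {p91, p93} = {(x45,p91), (x45,p93), (x46,p91), (x46,p93), (x47,p91), (x47,p93)}
  {x45, x46, x47} × {p92, p93} = {(x45,p92), (x45,p93), (x46,p92), (x46,p93), (x47,p92), (x47,p93)}
  {x46, x47} × {p91, p92, p93} = {(x46,p91), (x46,p92), (x46,p93), (x47,p91), (x47,p92), (x47,p93)}
  {x45, x46, x47} × {p91, p92, p93} = {(x45,p91), (x45,p92), (x45,p93), (x46,p91), (x46,p92), (x46,p93), (x47,p91), (x47,p92), (x47,p93)}
These 50 distinct sets form the basis B.
Close under arbitrary unions to get τ_{X×Y}; counting gives |τ_{X×Y}| = 512.


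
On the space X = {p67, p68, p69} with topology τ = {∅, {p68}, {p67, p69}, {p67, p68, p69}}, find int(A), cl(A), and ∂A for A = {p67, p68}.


int(A) = {p68}, cl(A) = {p67, p68, p69}, ∂A = {p67, p69}.

Closed sets in (X, τ) are complements of opens:
  closed(X, τ) = {∅, {p68}, {p67, p69}, {p67, p68, p69}}.
int(A) = ⋃ {U ∈ τ : U ⊆ A}. Opens contained in A: ∅, {p68}.
Taking the union of these: int(A) = {p68}.
cl(A) = ⋂ {C closed : A ⊆ C}. Closed sets containing A: {p67, p68, p69}.
Intersecting these: cl(A) = {p67, p68, p69}.
∂A = cl(A) ∖ int(A) = {p67, p68, p69} ∖ {p68} = {p67, p69}.


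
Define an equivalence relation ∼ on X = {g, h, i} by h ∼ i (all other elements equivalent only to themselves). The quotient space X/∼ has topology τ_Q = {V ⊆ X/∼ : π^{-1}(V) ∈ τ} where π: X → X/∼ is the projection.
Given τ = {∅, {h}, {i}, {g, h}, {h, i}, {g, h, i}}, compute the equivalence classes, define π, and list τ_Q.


X/∼ = {[g], [h=i]}; |τ_Q| = 3.

Equivalence classes: [g], [h=i].
Quotient map π: X → X/∼ sends g ↦ [g], h ↦ [h=i], i ↦ [h=i].
For each subset V ⊆ X/∼, compute π^{-1}(V) ⊆ X and check whether π^{-1}(V) ∈ τ. V is open in τ_Q iff π^{-1}(V) ∈ τ.
  V = {}: π^{-1}(V) = ∅ ∈ τ ✓.
  V = {[g]}: π^{-1}(V) = {g} ∉ τ ✗.
  V = {[h=i]}: π^{-1}(V) = {h, i} ∈ τ ✓.
  V = {[g], [h=i]}: π^{-1}(V) = {g, h, i} ∈ τ ✓.
Open sets in the quotient: τ_Q = {{}, {[h=i]}, {[g], [h=i]}} (3 elements).


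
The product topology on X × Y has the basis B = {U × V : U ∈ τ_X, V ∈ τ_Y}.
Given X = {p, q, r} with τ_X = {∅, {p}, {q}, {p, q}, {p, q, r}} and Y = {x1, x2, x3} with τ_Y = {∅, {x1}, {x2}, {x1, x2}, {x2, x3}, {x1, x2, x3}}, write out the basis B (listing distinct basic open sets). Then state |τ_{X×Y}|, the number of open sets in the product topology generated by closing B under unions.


Basis B = {∅ × ∅, {p} × {x1}, {p} × {x2}, {q} × {x1}, {q} × {x2}, {p} × {x1, x2}, {p, q} × {x1}, {p} × {x2, x3}, {p, q} × {x2}, {q} × {x1, x2}, {q} × {x2, x3}, {p} × {x1, x2, x3}, {p, q, r} × {x1}, {p, q, r} × {x2}, {q} × {x1, x2, x3}, {p, q} × {x1, x2}, {p, q} × {x2, x3}, {p, q} × {x1, x2, x3}, {p, q, r} × {x1, x2}, {p, q, r} × {x2, x3}, {p, q, r} × {x1, x2, x3}}; |τ_{X×Y}| = 70.

Enumerate products U × V with U ∈ τ_X, V ∈ τ_Y (deduplicated):
  ∅ × ∅ = {} (∅)
  {p} × {x1} = {(p,x1)}
  {p} × {x2} = {(p,x2)}
  {q} × {x1} = {(q,x1)}
  {q} × {x2} = {(q,x2)}
  {p} × {x1, x2} = {(p,x1), (p,x2)}
  {p, q} × {x1} = {(p,x1), (q,x1)}
  {p} × {x2, x3} = {(p,x2), (p,x3)}
  {p, q} × {x2} = {(p,x2), (q,x2)}
  {q} × {x1, x2} = {(q,x1), (q,x2)}
  {q} × {x2, x3} = {(q,x2), (q,x3)}
  {p} × {x1, x2, x3} = {(p,x1), (p,x2), (p,x3)}
  {p, q, r} × {x1} = {(p,x1), (q,x1), (r,x1)}
  {p, q, r} × {x2} = {(p,x2), (q,x2), (r,x2)}
  {q} × {x1, x2, x3} = {(q,x1), (q,x2), (q,x3)}
  {p, q} × {x1, x2} = {(p,x1), (p,x2), (q,x1), (q,x2)}
  {p, q} × {x2, x3} = {(p,x2), (p,x3), (q,x2), (q,x3)}
  {p, q} × {x1, x2, x3} = {(p,x1), (p,x2), (p,x3), (q,x1), (q,x2), (q,x3)}
  {p, q, r} × {x1, x2} = {(p,x1), (p,x2), (q,x1), (q,x2), (r,x1), (r,x2)}
  {p, q, r} × {x2, x3} = {(p,x2), (p,x3), (q,x2), (q,x3), (r,x2), (r,x3)}
  {p, q, r} × {x1, x2, x3} = {(p,x1), (p,x2), (p,x3), (q,x1), (q,x2), (q,x3), (r,x1), (r,x2), (r,x3)}
These 21 distinct sets form the basis B.
Close under arbitrary unions to get τ_{X×Y}; counting gives |τ_{X×Y}| = 70.


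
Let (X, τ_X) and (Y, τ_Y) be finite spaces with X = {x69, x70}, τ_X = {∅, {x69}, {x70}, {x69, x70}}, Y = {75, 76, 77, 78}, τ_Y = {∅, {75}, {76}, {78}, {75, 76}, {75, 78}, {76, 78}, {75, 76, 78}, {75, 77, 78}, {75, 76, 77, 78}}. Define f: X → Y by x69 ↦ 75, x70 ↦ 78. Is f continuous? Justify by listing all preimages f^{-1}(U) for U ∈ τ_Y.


f IS continuous.

Compute f^{-1}(U) for each U ∈ τ_Y:
  U = ∅: f^{-1}(U) = ∅ ∈ τ_X ✓.
  U = {75}: f^{-1}(U) = {x69} ∈ τ_X ✓.
  U = {76}: f^{-1}(U) = ∅ ∈ τ_X ✓.
  U = {78}: f^{-1}(U) = {x70} ∈ τ_X ✓.
  U = {75, 76}: f^{-1}(U) = {x69} ∈ τ_X ✓.
  U = {75, 78}: f^{-1}(U) = {x69, x70} ∈ τ_X ✓.
  U = {76, 78}: f^{-1}(U) = {x70} ∈ τ_X ✓.
  U = {75, 76, 78}: f^{-1}(U) = {x69, x70} ∈ τ_X ✓.
  U = {75, 77, 78}: f^{-1}(U) = {x69, x70} ∈ τ_X ✓.
  U = {75, 76, 77, 78}: f^{-1}(U) = {x69, x70} ∈ τ_X ✓.
Every preimage lies in τ_X, so f IS continuous.


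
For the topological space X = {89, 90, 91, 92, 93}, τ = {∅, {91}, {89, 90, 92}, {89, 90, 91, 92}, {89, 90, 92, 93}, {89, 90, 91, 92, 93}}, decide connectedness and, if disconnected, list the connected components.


(X, τ) is disconnected; components = [{91}, {89, 90, 92, 93}].

Find clopen sets (U ∈ τ with X ∖ U ∈ τ):
  U = ∅, X ∖ U = {89, 90, 91, 92, 93} — both open, so U is clopen.
  U = {91}, X ∖ U = {89, 90, 92, 93} — both open, so U is clopen.
  U = {89, 90, 92, 93}, X ∖ U = {91} — both open, so U is clopen.
  U = {89, 90, 91, 92, 93}, X ∖ U = ∅ — both open, so U is clopen.
Nontrivial clopen(s) exist: e.g. {91}. So (X, τ) is disconnected.
Compute connected components by grouping points that agree on all clopens:
  component: {91}
  component: {89, 90, 92, 93}


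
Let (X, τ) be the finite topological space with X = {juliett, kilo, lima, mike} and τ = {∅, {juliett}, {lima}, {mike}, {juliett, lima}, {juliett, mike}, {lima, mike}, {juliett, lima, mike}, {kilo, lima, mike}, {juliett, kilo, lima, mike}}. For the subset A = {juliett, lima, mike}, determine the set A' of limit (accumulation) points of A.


A' = {kilo}

For each x ∈ X, list the open sets U ∈ τ with x ∈ U, then check whether U ∩ (A ∖ {x}) ≠ ∅ for every such U.
  x = juliett: open {juliett} ∋ x has {juliett} ∩ (A ∖ {juliett}) = ∅, so x is NOT a limit point.
  x = kilo: opens ∋ x are {kilo, lima, mike}, {juliett, kilo, lima, mike}; each meets A ∖ {kilo}, so x IS a limit point.
  x = lima: open {lima} ∋ x has {lima} ∩ (A ∖ {lima}) = ∅, so x is NOT a limit point.
  x = mike: open {mike} ∋ x has {mike} ∩ (A ∖ {mike}) = ∅, so x is NOT a limit point.
Collecting: A' = {kilo}.


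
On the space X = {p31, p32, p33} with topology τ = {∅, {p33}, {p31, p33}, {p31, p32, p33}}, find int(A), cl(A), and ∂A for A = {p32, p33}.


int(A) = {p33}, cl(A) = {p31, p32, p33}, ∂A = {p31, p32}.

Closed sets in (X, τ) are complements of opens:
  closed(X, τ) = {∅, {p32}, {p31, p32}, {p31, p32, p33}}.
int(A) = ⋃ {U ∈ τ : U ⊆ A}. Opens contained in A: ∅, {p33}.
Taking the union of these: int(A) = {p33}.
cl(A) = ⋂ {C closed : A ⊆ C}. Closed sets containing A: {p31, p32, p33}.
Intersecting these: cl(A) = {p31, p32, p33}.
∂A = cl(A) ∖ int(A) = {p31, p32, p33} ∖ {p33} = {p31, p32}.


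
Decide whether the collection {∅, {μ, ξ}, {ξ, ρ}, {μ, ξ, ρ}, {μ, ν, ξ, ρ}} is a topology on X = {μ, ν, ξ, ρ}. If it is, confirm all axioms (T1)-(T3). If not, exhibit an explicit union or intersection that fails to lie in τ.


τ is NOT a topology on X.

Axiom (T1): ∅ ∈ τ? Yes; X ∈ τ? Yes.
Axiom (T2/T3): check pairwise unions and intersections of members of τ.
Counterexample for (T3): {μ, ξ} ∩ {ξ, ρ} = {ξ} ∉ τ. Therefore τ is NOT a topology.


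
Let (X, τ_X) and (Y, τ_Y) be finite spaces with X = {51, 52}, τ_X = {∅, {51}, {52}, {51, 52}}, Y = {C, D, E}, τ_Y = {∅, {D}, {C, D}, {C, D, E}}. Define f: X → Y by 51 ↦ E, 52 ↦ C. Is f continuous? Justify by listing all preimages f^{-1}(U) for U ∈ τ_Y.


f IS continuous.

Compute f^{-1}(U) for each U ∈ τ_Y:
  U = ∅: f^{-1}(U) = ∅ ∈ τ_X ✓.
  U = {D}: f^{-1}(U) = ∅ ∈ τ_X ✓.
  U = {C, D}: f^{-1}(U) = {52} ∈ τ_X ✓.
  U = {C, D, E}: f^{-1}(U) = {51, 52} ∈ τ_X ✓.
Every preimage lies in τ_X, so f IS continuous.


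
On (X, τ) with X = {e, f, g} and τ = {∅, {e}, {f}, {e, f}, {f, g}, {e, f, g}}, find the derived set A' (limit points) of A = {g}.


A' = ∅

For each x ∈ X, list the open sets U ∈ τ with x ∈ U, then check whether U ∩ (A ∖ {x}) ≠ ∅ for every such U.
  x = e: open {e} ∋ x has {e} ∩ (A ∖ {e}) = ∅, so x is NOT a limit point.
  x = f: open {f} ∋ x has {f} ∩ (A ∖ {f}) = ∅, so x is NOT a limit point.
  x = g: open {f, g} ∋ x has {f, g} ∩ (A ∖ {g}) = ∅, so x is NOT a limit point.
Collecting: A' = ∅.


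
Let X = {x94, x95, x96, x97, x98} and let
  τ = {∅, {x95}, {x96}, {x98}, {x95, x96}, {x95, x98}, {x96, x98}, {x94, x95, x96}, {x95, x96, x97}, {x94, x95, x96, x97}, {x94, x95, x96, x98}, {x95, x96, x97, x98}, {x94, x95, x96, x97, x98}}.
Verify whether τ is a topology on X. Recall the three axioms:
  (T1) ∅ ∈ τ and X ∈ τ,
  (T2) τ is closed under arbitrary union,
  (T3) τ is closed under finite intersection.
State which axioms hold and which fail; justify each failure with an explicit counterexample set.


τ is NOT a topology on X.

Axiom (T1): ∅ ∈ τ? Yes; X ∈ τ? Yes.
Axiom (T2/T3): check pairwise unions and intersections of members of τ.
Counterexample for (T2): {x95} ∪ {x96, x98} = {x95, x96, x98} ∉ τ. Therefore τ is NOT a topology.


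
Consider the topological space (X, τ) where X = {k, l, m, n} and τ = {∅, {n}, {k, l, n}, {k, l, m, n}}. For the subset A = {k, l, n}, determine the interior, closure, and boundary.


int(A) = {k, l, n}, cl(A) = {k, l, m, n}, ∂A = {m}.

Closed sets in (X, τ) are complements of opens:
  closed(X, τ) = {∅, {m}, {k, l, m}, {k, l, m, n}}.
int(A) = ⋃ {U ∈ τ : U ⊆ A}. Opens contained in A: ∅, {n}, {k, l, n}.
Taking the union of these: int(A) = {k, l, n}.
cl(A) = ⋂ {C closed : A ⊆ C}. Closed sets containing A: {k, l, m, n}.
Intersecting these: cl(A) = {k, l, m, n}.
∂A = cl(A) ∖ int(A) = {k, l, m, n} ∖ {k, l, n} = {m}.


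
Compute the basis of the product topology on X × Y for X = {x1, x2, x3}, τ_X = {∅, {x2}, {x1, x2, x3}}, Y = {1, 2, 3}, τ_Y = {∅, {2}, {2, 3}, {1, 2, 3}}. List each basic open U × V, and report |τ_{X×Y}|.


Basis B = {∅ × ∅, {x2} × {2}, {x2} × {2, 3}, {x1, x2, x3} × {2}, {x2} × {1, 2, 3}, {x1, x2, x3} × {2, 3}, {x1, x2, x3} × {1, 2, 3}}; |τ_{X×Y}| = 10.

Enumerate products U × V with U ∈ τ_X, V ∈ τ_Y (deduplicated):
  ∅ × ∅ = {} (∅)
  {x2} × {2} = {(x2,2)}
  {x2} × {2, 3} = {(x2,2), (x2,3)}
  {x1, x2, x3} × {2} = {(x1,2), (x2,2), (x3,2)}
  {x2} × {1, 2, 3} = {(x2,1), (x2,2), (x2,3)}
  {x1, x2, x3} × {2, 3} = {(x1,2), (x1,3), (x2,2), (x2,3), (x3,2), (x3,3)}
  {x1, x2, x3} × {1, 2, 3} = {(x1,1), (x1,2), (x1,3), (x2,1), (x2,2), (x2,3), (x3,1), (x3,2), (x3,3)}
These 7 distinct sets form the basis B.
Close under arbitrary unions to get τ_{X×Y}; counting gives |τ_{X×Y}| = 10.


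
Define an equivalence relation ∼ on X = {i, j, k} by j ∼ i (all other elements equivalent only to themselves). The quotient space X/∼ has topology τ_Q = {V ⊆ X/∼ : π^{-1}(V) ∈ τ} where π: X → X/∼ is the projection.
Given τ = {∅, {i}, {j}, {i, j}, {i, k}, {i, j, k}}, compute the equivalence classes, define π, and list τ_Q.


X/∼ = {[i=j], [k]}; |τ_Q| = 3.

Equivalence classes: [i=j], [k].
Quotient map π: X → X/∼ sends i ↦ [i=j], j ↦ [i=j], k ↦ [k].
For each subset V ⊆ X/∼, compute π^{-1}(V) ⊆ X and check whether π^{-1}(V) ∈ τ. V is open in τ_Q iff π^{-1}(V) ∈ τ.
  V = {}: π^{-1}(V) = ∅ ∈ τ ✓.
  V = {[i=j]}: π^{-1}(V) = {i, j} ∈ τ ✓.
  V = {[k]}: π^{-1}(V) = {k} ∉ τ ✗.
  V = {[i=j], [k]}: π^{-1}(V) = {i, j, k} ∈ τ ✓.
Open sets in the quotient: τ_Q = {{}, {[i=j]}, {[i=j], [k]}} (3 elements).


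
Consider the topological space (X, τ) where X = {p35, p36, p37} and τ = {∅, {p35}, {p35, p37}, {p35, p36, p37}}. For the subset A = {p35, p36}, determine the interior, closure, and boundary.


int(A) = {p35}, cl(A) = {p35, p36, p37}, ∂A = {p36, p37}.

Closed sets in (X, τ) are complements of opens:
  closed(X, τ) = {∅, {p36}, {p36, p37}, {p35, p36, p37}}.
int(A) = ⋃ {U ∈ τ : U ⊆ A}. Opens contained in A: ∅, {p35}.
Taking the union of these: int(A) = {p35}.
cl(A) = ⋂ {C closed : A ⊆ C}. Closed sets containing A: {p35, p36, p37}.
Intersecting these: cl(A) = {p35, p36, p37}.
∂A = cl(A) ∖ int(A) = {p35, p36, p37} ∖ {p35} = {p36, p37}.


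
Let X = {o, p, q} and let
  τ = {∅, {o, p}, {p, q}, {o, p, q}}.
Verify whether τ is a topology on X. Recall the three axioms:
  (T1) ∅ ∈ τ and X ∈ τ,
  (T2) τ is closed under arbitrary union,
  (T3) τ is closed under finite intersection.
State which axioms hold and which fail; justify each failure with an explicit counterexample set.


τ is NOT a topology on X.

Axiom (T1): ∅ ∈ τ? Yes; X ∈ τ? Yes.
Axiom (T2/T3): check pairwise unions and intersections of members of τ.
Counterexample for (T3): {o, p} ∩ {p, q} = {p} ∉ τ. Therefore τ is NOT a topology.


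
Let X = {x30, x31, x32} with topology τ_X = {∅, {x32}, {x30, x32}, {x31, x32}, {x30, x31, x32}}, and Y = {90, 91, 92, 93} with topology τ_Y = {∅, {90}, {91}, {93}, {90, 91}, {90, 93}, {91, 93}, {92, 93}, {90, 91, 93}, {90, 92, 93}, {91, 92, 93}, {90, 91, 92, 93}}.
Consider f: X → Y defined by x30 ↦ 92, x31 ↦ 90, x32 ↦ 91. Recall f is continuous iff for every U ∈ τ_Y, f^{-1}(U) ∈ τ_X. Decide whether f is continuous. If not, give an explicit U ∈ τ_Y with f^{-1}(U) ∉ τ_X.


f is NOT continuous.

Compute f^{-1}(U) for each U ∈ τ_Y:
  U = ∅: f^{-1}(U) = ∅ ∈ τ_X ✓.
  U = {90}: f^{-1}(U) = {x31} ∉ τ_X ✗.
  U = {91}: f^{-1}(U) = {x32} ∈ τ_X ✓.
  U = {93}: f^{-1}(U) = ∅ ∈ τ_X ✓.
  U = {90, 91}: f^{-1}(U) = {x31, x32} ∈ τ_X ✓.
  U = {90, 93}: f^{-1}(U) = {x31} ∉ τ_X ✗.
  U = {91, 93}: f^{-1}(U) = {x32} ∈ τ_X ✓.
  U = {92, 93}: f^{-1}(U) = {x30} ∉ τ_X ✗.
  U = {90, 91, 93}: f^{-1}(U) = {x31, x32} ∈ τ_X ✓.
  U = {90, 92, 93}: f^{-1}(U) = {x30, x31} ∉ τ_X ✗.
  U = {91, 92, 93}: f^{-1}(U) = {x30, x32} ∈ τ_X ✓.
  U = {90, 91, 92, 93}: f^{-1}(U) = {x30, x31, x32} ∈ τ_X ✓.
Found U = {90} with f^{-1}(U) = {x31} not in τ_X. Therefore f is NOT continuous.


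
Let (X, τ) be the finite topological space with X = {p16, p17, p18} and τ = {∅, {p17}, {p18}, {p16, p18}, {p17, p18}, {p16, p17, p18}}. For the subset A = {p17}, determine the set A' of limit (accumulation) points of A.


A' = ∅

For each x ∈ X, list the open sets U ∈ τ with x ∈ U, then check whether U ∩ (A ∖ {x}) ≠ ∅ for every such U.
  x = p16: open {p16, p18} ∋ x has {p16, p18} ∩ (A ∖ {p16}) = ∅, so x is NOT a limit point.
  x = p17: open {p17} ∋ x has {p17} ∩ (A ∖ {p17}) = ∅, so x is NOT a limit point.
  x = p18: open {p18} ∋ x has {p18} ∩ (A ∖ {p18}) = ∅, so x is NOT a limit point.
Collecting: A' = ∅.


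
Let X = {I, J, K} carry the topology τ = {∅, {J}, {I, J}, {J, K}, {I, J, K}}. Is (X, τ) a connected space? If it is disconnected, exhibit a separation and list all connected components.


(X, τ) is connected.

Find clopen sets (U ∈ τ with X ∖ U ∈ τ):
  U = ∅, X ∖ U = {I, J, K} — both open, so U is clopen.
  U = {I, J, K}, X ∖ U = ∅ — both open, so U is clopen.
Only trivial clopens (∅ and X) exist, so (X, τ) is connected.
Compute connected components by grouping points that agree on all clopens:
  component: {I, J, K}


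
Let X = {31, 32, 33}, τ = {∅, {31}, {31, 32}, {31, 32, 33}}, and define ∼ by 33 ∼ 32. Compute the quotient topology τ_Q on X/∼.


X/∼ = {[31], [32=33]}; |τ_Q| = 3.

Equivalence classes: [31], [32=33].
Quotient map π: X → X/∼ sends 31 ↦ [31], 32 ↦ [32=33], 33 ↦ [32=33].
For each subset V ⊆ X/∼, compute π^{-1}(V) ⊆ X and check whether π^{-1}(V) ∈ τ. V is open in τ_Q iff π^{-1}(V) ∈ τ.
  V = {}: π^{-1}(V) = ∅ ∈ τ ✓.
  V = {[31]}: π^{-1}(V) = {31} ∈ τ ✓.
  V = {[32=33]}: π^{-1}(V) = {32, 33} ∉ τ ✗.
  V = {[31], [32=33]}: π^{-1}(V) = {31, 32, 33} ∈ τ ✓.
Open sets in the quotient: τ_Q = {{}, {[31]}, {[31], [32=33]}} (3 elements).


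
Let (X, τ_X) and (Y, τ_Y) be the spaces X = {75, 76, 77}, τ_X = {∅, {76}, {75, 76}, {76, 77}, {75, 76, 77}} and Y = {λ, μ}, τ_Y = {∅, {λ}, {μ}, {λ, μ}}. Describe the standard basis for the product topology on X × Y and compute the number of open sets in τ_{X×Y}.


Basis B = {∅ × ∅, {76} × {λ}, {76} × {μ}, {75, 76} × {λ}, {75, 76} × {μ}, {76} × {λ, μ}, {76, 77} × {λ}, {76, 77} × {μ}, {75, 76, 77} × {λ}, {75, 76, 77} × {μ}, {75, 76} × {λ, μ}, {76, 77} × {λ, μ}, {75, 76, 77} × {λ, μ}}; |τ_{X×Y}| = 25.

Enumerate products U × V with U ∈ τ_X, V ∈ τ_Y (deduplicated):
  ∅ × ∅ = {} (∅)
  {76} × {λ} = {(76,λ)}
  {76} × {μ} = {(76,μ)}
  {75, 76} × {λ} = {(75,λ), (76,λ)}
  {75, 76} × {μ} = {(75,μ), (76,μ)}
  {76} × {λ, μ} = {(76,λ), (76,μ)}
  {76, 77} × {λ} = {(76,λ), (77,λ)}
  {76, 77} × {μ} = {(76,μ), (77,μ)}
  {75, 76, 77} × {λ} = {(75,λ), (76,λ), (77,λ)}
  {75, 76, 77} × {μ} = {(75,μ), (76,μ), (77,μ)}
  {75, 76} × {λ, μ} = {(75,λ), (75,μ), (76,λ), (76,μ)}
  {76, 77} × {λ, μ} = {(76,λ), (76,μ), (77,λ), (77,μ)}
  {75, 76, 77} × {λ, μ} = {(75,λ), (75,μ), (76,λ), (76,μ), (77,λ), (77,μ)}
These 13 distinct sets form the basis B.
Close under arbitrary unions to get τ_{X×Y}; counting gives |τ_{X×Y}| = 25.


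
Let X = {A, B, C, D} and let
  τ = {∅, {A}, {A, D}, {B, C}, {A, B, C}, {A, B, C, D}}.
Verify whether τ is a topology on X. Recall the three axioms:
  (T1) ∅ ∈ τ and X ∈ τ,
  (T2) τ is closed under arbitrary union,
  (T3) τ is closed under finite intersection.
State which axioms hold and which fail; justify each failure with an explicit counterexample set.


τ IS a topology on X.

Axiom (T1): ∅ ∈ τ? Yes; X ∈ τ? Yes.
Axiom (T2/T3): check pairwise unions and intersections of members of τ.
All pairwise intersections and unions checked — each lies in τ. Therefore τ satisfies (T1), (T2), (T3): it IS a topology on X.


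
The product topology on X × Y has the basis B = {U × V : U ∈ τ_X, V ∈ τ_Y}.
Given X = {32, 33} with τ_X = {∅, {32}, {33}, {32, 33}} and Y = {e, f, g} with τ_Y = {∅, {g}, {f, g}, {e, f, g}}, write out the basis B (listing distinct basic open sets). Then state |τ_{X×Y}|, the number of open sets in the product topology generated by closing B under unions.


Basis B = {∅ × ∅, {32} × {g}, {33} × {g}, {32} × {f, g}, {32, 33} × {g}, {33} × {f, g}, {32} × {e, f, g}, {33} × {e, f, g}, {32, 33} × {f, g}, {32, 33} × {e, f, g}}; |τ_{X×Y}| = 16.

Enumerate products U × V with U ∈ τ_X, V ∈ τ_Y (deduplicated):
  ∅ × ∅ = {} (∅)
  {32} × {g} = {(32,g)}
  {33} × {g} = {(33,g)}
  {32} × {f, g} = {(32,f), (32,g)}
  {32, 33} × {g} = {(32,g), (33,g)}
  {33} × {f, g} = {(33,f), (33,g)}
  {32} × {e, f, g} = {(32,e), (32,f), (32,g)}
  {33} × {e, f, g} = {(33,e), (33,f), (33,g)}
  {32, 33} × {f, g} = {(32,f), (32,g), (33,f), (33,g)}
  {32, 33} × {e, f, g} = {(32,e), (32,f), (32,g), (33,e), (33,f), (33,g)}
These 10 distinct sets form the basis B.
Close under arbitrary unions to get τ_{X×Y}; counting gives |τ_{X×Y}| = 16.


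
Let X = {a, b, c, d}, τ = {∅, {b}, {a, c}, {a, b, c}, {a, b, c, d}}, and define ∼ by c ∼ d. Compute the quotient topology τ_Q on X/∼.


X/∼ = {[a], [b], [c=d]}; |τ_Q| = 3.

Equivalence classes: [a], [b], [c=d].
Quotient map π: X → X/∼ sends a ↦ [a], b ↦ [b], c ↦ [c=d], d ↦ [c=d].
For each subset V ⊆ X/∼, compute π^{-1}(V) ⊆ X and check whether π^{-1}(V) ∈ τ. V is open in τ_Q iff π^{-1}(V) ∈ τ.
  V = {}: π^{-1}(V) = ∅ ∈ τ ✓.
  V = {[a]}: π^{-1}(V) = {a} ∉ τ ✗.
  V = {[b]}: π^{-1}(V) = {b} ∈ τ ✓.
  V = {[a], [b]}: π^{-1}(V) = {a, b} ∉ τ ✗.
  V = {[c=d]}: π^{-1}(V) = {c, d} ∉ τ ✗.
  V = {[a], [c=d]}: π^{-1}(V) = {a, c, d} ∉ τ ✗.
  V = {[b], [c=d]}: π^{-1}(V) = {b, c, d} ∉ τ ✗.
  V = {[a], [b], [c=d]}: π^{-1}(V) = {a, b, c, d} ∈ τ ✓.
Open sets in the quotient: τ_Q = {{}, {[b]}, {[a], [b], [c=d]}} (3 elements).


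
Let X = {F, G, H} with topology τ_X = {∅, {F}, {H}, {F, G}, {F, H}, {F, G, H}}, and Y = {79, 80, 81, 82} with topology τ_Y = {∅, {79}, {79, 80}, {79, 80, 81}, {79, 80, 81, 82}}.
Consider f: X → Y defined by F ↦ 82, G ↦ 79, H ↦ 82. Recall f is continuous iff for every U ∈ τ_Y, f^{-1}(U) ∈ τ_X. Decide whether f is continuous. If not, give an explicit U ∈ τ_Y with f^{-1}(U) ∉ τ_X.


f is NOT continuous.

Compute f^{-1}(U) for each U ∈ τ_Y:
  U = ∅: f^{-1}(U) = ∅ ∈ τ_X ✓.
  U = {79}: f^{-1}(U) = {G} ∉ τ_X ✗.
  U = {79, 80}: f^{-1}(U) = {G} ∉ τ_X ✗.
  U = {79, 80, 81}: f^{-1}(U) = {G} ∉ τ_X ✗.
  U = {79, 80, 81, 82}: f^{-1}(U) = {F, G, H} ∈ τ_X ✓.
Found U = {79} with f^{-1}(U) = {G} not in τ_X. Therefore f is NOT continuous.


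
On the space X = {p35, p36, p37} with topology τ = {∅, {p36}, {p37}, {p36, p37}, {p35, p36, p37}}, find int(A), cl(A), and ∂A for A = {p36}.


int(A) = {p36}, cl(A) = {p35, p36}, ∂A = {p35}.

Closed sets in (X, τ) are complements of opens:
  closed(X, τ) = {∅, {p35}, {p35, p36}, {p35, p37}, {p35, p36, p37}}.
int(A) = ⋃ {U ∈ τ : U ⊆ A}. Opens contained in A: ∅, {p36}.
Taking the union of these: int(A) = {p36}.
cl(A) = ⋂ {C closed : A ⊆ C}. Closed sets containing A: {p35, p36}, {p35, p36, p37}.
Intersecting these: cl(A) = {p35, p36}.
∂A = cl(A) ∖ int(A) = {p35, p36} ∖ {p36} = {p35}.


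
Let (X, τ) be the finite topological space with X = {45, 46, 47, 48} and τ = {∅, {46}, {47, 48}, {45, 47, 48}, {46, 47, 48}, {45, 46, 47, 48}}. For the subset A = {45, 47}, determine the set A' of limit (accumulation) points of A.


A' = {45, 48}

For each x ∈ X, list the open sets U ∈ τ with x ∈ U, then check whether U ∩ (A ∖ {x}) ≠ ∅ for every such U.
  x = 45: opens ∋ x are {45, 47, 48}, {45, 46, 47, 48}; each meets A ∖ {45}, so x IS a limit point.
  x = 46: open {46} ∋ x has {46} ∩ (A ∖ {46}) = ∅, so x is NOT a limit point.
  x = 47: open {47, 48} ∋ x has {47, 48} ∩ (A ∖ {47}) = ∅, so x is NOT a limit point.
  x = 48: opens ∋ x are {47, 48}, {45, 47, 48}, {46, 47, 48}, {45, 46, 47, 48}; each meets A ∖ {48}, so x IS a limit point.
Collecting: A' = {45, 48}.


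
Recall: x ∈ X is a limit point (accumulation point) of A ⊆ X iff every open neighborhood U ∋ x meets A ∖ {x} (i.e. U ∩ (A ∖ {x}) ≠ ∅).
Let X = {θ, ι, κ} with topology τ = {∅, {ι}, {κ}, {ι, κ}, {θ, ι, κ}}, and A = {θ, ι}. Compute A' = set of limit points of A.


A' = {θ}

For each x ∈ X, list the open sets U ∈ τ with x ∈ U, then check whether U ∩ (A ∖ {x}) ≠ ∅ for every such U.
  x = θ: opens ∋ x are {θ, ι, κ}; each meets A ∖ {θ}, so x IS a limit point.
  x = ι: open {ι} ∋ x has {ι} ∩ (A ∖ {ι}) = ∅, so x is NOT a limit point.
  x = κ: open {κ} ∋ x has {κ} ∩ (A ∖ {κ}) = ∅, so x is NOT a limit point.
Collecting: A' = {θ}.


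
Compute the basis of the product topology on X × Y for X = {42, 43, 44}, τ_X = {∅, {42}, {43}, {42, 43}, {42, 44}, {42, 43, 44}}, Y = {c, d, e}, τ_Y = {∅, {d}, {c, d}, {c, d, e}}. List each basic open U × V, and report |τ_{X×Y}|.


Basis B = {∅ × ∅, {42} × {d}, {43} × {d}, {42} × {c, d}, {42, 43} × {d}, {42, 44} × {d}, {43} × {c, d}, {42} × {c, d, e}, {42, 43, 44} × {d}, {43} × {c, d, e}, {42, 43} × {c, d}, {42, 44} × {c, d}, {42, 43} × {c, d, e}, {42, 44} × {c, d, e}, {42, 43, 44} × {c, d}, {42, 43, 44} × {c, d, e}}; |τ_{X×Y}| = 40.

Enumerate products U × V with U ∈ τ_X, V ∈ τ_Y (deduplicated):
  ∅ × ∅ = {} (∅)
  {42} × {d} = {(42,d)}
  {43} × {d} = {(43,d)}
  {42} × {c, d} = {(42,c), (42,d)}
  {42, 43} × {d} = {(42,d), (43,d)}
  {42, 44} × {d} = {(42,d), (44,d)}
  {43} × {c, d} = {(43,c), (43,d)}
  {42} × {c, d, e} = {(42,c), (42,d), (42,e)}
  {42, 43, 44} × {d} = {(42,d), (43,d), (44,d)}
  {43} × {c, d, e} = {(43,c), (43,d), (43,e)}
  {42, 43} × {c, d} = {(42,c), (42,d), (43,c), (43,d)}
  {42, 44} × {c, d} = {(42,c), (42,d), (44,c), (44,d)}
  {42, 43} × {c, d, e} = {(42,c), (42,d), (42,e), (43,c), (43,d), (43,e)}
  {42, 44} × {c, d, e} = {(42,c), (42,d), (42,e), (44,c), (44,d), (44,e)}
  {42, 43, 44} × {c, d} = {(42,c), (42,d), (43,c), (43,d), (44,c), (44,d)}
  {42, 43, 44} × {c, d, e} = {(42,c), (42,d), (42,e), (43,c), (43,d), (43,e), (44,c), (44,d), (44,e)}
These 16 distinct sets form the basis B.
Close under arbitrary unions to get τ_{X×Y}; counting gives |τ_{X×Y}| = 40.


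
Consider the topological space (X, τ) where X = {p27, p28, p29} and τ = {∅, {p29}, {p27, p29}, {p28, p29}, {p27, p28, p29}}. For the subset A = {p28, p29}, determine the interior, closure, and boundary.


int(A) = {p28, p29}, cl(A) = {p27, p28, p29}, ∂A = {p27}.

Closed sets in (X, τ) are complements of opens:
  closed(X, τ) = {∅, {p27}, {p28}, {p27, p28}, {p27, p28, p29}}.
int(A) = ⋃ {U ∈ τ : U ⊆ A}. Opens contained in A: ∅, {p29}, {p28, p29}.
Taking the union of these: int(A) = {p28, p29}.
cl(A) = ⋂ {C closed : A ⊆ C}. Closed sets containing A: {p27, p28, p29}.
Intersecting these: cl(A) = {p27, p28, p29}.
∂A = cl(A) ∖ int(A) = {p27, p28, p29} ∖ {p28, p29} = {p27}.


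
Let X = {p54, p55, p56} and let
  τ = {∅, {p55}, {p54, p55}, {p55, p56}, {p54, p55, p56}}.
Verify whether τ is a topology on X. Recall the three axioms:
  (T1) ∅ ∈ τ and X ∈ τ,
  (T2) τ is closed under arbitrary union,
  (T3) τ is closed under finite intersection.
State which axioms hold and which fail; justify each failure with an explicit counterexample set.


τ IS a topology on X.

Axiom (T1): ∅ ∈ τ? Yes; X ∈ τ? Yes.
Axiom (T2/T3): check pairwise unions and intersections of members of τ.
All pairwise intersections and unions checked — each lies in τ. Therefore τ satisfies (T1), (T2), (T3): it IS a topology on X.


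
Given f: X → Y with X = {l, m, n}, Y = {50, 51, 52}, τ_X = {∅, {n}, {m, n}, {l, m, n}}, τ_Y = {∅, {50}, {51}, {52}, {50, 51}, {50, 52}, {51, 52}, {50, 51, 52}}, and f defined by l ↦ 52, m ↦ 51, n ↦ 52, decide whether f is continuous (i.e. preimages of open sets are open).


f is NOT continuous.

Compute f^{-1}(U) for each U ∈ τ_Y:
  U = ∅: f^{-1}(U) = ∅ ∈ τ_X ✓.
  U = {50}: f^{-1}(U) = ∅ ∈ τ_X ✓.
  U = {51}: f^{-1}(U) = {m} ∉ τ_X ✗.
  U = {52}: f^{-1}(U) = {l, n} ∉ τ_X ✗.
  U = {50, 51}: f^{-1}(U) = {m} ∉ τ_X ✗.
  U = {50, 52}: f^{-1}(U) = {l, n} ∉ τ_X ✗.
  U = {51, 52}: f^{-1}(U) = {l, m, n} ∈ τ_X ✓.
  U = {50, 51, 52}: f^{-1}(U) = {l, m, n} ∈ τ_X ✓.
Found U = {51} with f^{-1}(U) = {m} not in τ_X. Therefore f is NOT continuous.


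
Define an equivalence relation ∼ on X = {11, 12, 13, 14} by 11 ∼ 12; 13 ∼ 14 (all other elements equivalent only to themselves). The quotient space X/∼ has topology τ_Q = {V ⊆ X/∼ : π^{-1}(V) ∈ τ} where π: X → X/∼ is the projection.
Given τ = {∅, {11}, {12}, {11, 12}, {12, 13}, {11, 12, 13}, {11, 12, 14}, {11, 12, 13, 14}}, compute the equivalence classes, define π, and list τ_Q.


X/∼ = {[11=12], [13=14]}; |τ_Q| = 3.

Equivalence classes: [11=12], [13=14].
Quotient map π: X → X/∼ sends 11 ↦ [11=12], 12 ↦ [11=12], 13 ↦ [13=14], 14 ↦ [13=14].
For each subset V ⊆ X/∼, compute π^{-1}(V) ⊆ X and check whether π^{-1}(V) ∈ τ. V is open in τ_Q iff π^{-1}(V) ∈ τ.
  V = {}: π^{-1}(V) = ∅ ∈ τ ✓.
  V = {[11=12]}: π^{-1}(V) = {11, 12} ∈ τ ✓.
  V = {[13=14]}: π^{-1}(V) = {13, 14} ∉ τ ✗.
  V = {[11=12], [13=14]}: π^{-1}(V) = {11, 12, 13, 14} ∈ τ ✓.
Open sets in the quotient: τ_Q = {{}, {[11=12]}, {[11=12], [13=14]}} (3 elements).


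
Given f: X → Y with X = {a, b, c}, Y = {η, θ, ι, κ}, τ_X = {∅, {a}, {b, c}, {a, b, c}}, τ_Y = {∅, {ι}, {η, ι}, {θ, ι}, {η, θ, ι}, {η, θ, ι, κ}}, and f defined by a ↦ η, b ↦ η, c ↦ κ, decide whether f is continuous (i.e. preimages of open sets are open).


f is NOT continuous.

Compute f^{-1}(U) for each U ∈ τ_Y:
  U = ∅: f^{-1}(U) = ∅ ∈ τ_X ✓.
  U = {ι}: f^{-1}(U) = ∅ ∈ τ_X ✓.
  U = {η, ι}: f^{-1}(U) = {a, b} ∉ τ_X ✗.
  U = {θ, ι}: f^{-1}(U) = ∅ ∈ τ_X ✓.
  U = {η, θ, ι}: f^{-1}(U) = {a, b} ∉ τ_X ✗.
  U = {η, θ, ι, κ}: f^{-1}(U) = {a, b, c} ∈ τ_X ✓.
Found U = {η, ι} with f^{-1}(U) = {a, b} not in τ_X. Therefore f is NOT continuous.


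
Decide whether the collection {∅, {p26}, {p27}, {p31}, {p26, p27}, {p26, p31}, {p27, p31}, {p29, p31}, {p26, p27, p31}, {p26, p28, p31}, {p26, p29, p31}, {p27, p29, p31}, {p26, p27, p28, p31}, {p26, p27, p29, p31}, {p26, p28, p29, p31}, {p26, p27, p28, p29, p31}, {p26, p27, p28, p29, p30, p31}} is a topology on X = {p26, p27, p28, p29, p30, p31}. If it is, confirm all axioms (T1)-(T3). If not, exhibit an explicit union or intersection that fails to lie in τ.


τ IS a topology on X.

Axiom (T1): ∅ ∈ τ? Yes; X ∈ τ? Yes.
Axiom (T2/T3): check pairwise unions and intersections of members of τ.
All pairwise intersections and unions checked — each lies in τ. Therefore τ satisfies (T1), (T2), (T3): it IS a topology on X.


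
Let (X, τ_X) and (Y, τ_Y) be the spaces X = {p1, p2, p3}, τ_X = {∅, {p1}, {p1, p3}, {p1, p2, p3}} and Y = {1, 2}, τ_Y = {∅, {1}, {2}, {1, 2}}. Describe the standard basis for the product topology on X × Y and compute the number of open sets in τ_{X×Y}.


Basis B = {∅ × ∅, {p1} × {1}, {p1} × {2}, {p1} × {1, 2}, {p1, p3} × {1}, {p1, p3} × {2}, {p1, p2, p3} × {1}, {p1, p2, p3} × {2}, {p1, p3} × {1, 2}, {p1, p2, p3} × {1, 2}}; |τ_{X×Y}| = 16.

Enumerate products U × V with U ∈ τ_X, V ∈ τ_Y (deduplicated):
  ∅ × ∅ = {} (∅)
  {p1} × {1} = {(p1,1)}
  {p1} × {2} = {(p1,2)}
  {p1} × {1, 2} = {(p1,1), (p1,2)}
  {p1, p3} × {1} = {(p1,1), (p3,1)}
  {p1, p3} × {2} = {(p1,2), (p3,2)}
  {p1, p2, p3} × {1} = {(p1,1), (p2,1), (p3,1)}
  {p1, p2, p3} × {2} = {(p1,2), (p2,2), (p3,2)}
  {p1, p3} × {1, 2} = {(p1,1), (p1,2), (p3,1), (p3,2)}
  {p1, p2, p3} × {1, 2} = {(p1,1), (p1,2), (p2,1), (p2,2), (p3,1), (p3,2)}
These 10 distinct sets form the basis B.
Close under arbitrary unions to get τ_{X×Y}; counting gives |τ_{X×Y}| = 16.


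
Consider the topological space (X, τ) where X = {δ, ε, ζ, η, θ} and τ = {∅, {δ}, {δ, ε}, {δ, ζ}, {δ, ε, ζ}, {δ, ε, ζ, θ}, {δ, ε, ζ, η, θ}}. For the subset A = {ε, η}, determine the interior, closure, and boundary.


int(A) = ∅, cl(A) = {ε, η, θ}, ∂A = {ε, η, θ}.

Closed sets in (X, τ) are complements of opens:
  closed(X, τ) = {∅, {η}, {η, θ}, {ε, η, θ}, {ζ, η, θ}, {ε, ζ, η, θ}, {δ, ε, ζ, η, θ}}.
int(A) = ⋃ {U ∈ τ : U ⊆ A}. Opens contained in A: ∅.
Taking the union of these: int(A) = ∅.
cl(A) = ⋂ {C closed : A ⊆ C}. Closed sets containing A: {ε, η, θ}, {ε, ζ, η, θ}, {δ, ε, ζ, η, θ}.
Intersecting these: cl(A) = {ε, η, θ}.
∂A = cl(A) ∖ int(A) = {ε, η, θ} ∖ ∅ = {ε, η, θ}.


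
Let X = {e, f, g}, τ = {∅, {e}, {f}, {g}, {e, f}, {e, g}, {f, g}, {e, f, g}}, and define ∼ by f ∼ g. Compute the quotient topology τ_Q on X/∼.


X/∼ = {[e], [f=g]}; |τ_Q| = 4.

Equivalence classes: [e], [f=g].
Quotient map π: X → X/∼ sends e ↦ [e], f ↦ [f=g], g ↦ [f=g].
For each subset V ⊆ X/∼, compute π^{-1}(V) ⊆ X and check whether π^{-1}(V) ∈ τ. V is open in τ_Q iff π^{-1}(V) ∈ τ.
  V = {}: π^{-1}(V) = ∅ ∈ τ ✓.
  V = {[e]}: π^{-1}(V) = {e} ∈ τ ✓.
  V = {[f=g]}: π^{-1}(V) = {f, g} ∈ τ ✓.
  V = {[e], [f=g]}: π^{-1}(V) = {e, f, g} ∈ τ ✓.
Open sets in the quotient: τ_Q = {{}, {[e]}, {[f=g]}, {[e], [f=g]}} (4 elements).


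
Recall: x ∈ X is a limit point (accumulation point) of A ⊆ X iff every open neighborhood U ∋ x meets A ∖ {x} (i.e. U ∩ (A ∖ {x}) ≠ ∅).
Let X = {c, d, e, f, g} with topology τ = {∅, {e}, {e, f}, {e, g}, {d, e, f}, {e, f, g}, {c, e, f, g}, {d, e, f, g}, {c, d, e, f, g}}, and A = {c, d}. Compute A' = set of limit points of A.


A' = ∅

For each x ∈ X, list the open sets U ∈ τ with x ∈ U, then check whether U ∩ (A ∖ {x}) ≠ ∅ for every such U.
  x = c: open {c, e, f, g} ∋ x has {c, e, f, g} ∩ (A ∖ {c}) = ∅, so x is NOT a limit point.
  x = d: open {d, e, f} ∋ x has {d, e, f} ∩ (A ∖ {d}) = ∅, so x is NOT a limit point.
  x = e: open {e} ∋ x has {e} ∩ (A ∖ {e}) = ∅, so x is NOT a limit point.
  x = f: open {e, f} ∋ x has {e, f} ∩ (A ∖ {f}) = ∅, so x is NOT a limit point.
  x = g: open {e, g} ∋ x has {e, g} ∩ (A ∖ {g}) = ∅, so x is NOT a limit point.
Collecting: A' = ∅.


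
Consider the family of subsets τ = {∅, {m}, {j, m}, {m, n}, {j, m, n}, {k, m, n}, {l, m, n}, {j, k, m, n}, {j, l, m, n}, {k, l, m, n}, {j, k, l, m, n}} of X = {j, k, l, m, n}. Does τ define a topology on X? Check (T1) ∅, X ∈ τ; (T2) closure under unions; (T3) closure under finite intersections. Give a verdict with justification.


τ IS a topology on X.

Axiom (T1): ∅ ∈ τ? Yes; X ∈ τ? Yes.
Axiom (T2/T3): check pairwise unions and intersections of members of τ.
All pairwise intersections and unions checked — each lies in τ. Therefore τ satisfies (T1), (T2), (T3): it IS a topology on X.


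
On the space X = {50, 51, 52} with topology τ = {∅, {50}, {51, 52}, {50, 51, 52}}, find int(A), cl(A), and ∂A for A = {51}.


int(A) = ∅, cl(A) = {51, 52}, ∂A = {51, 52}.

Closed sets in (X, τ) are complements of opens:
  closed(X, τ) = {∅, {50}, {51, 52}, {50, 51, 52}}.
int(A) = ⋃ {U ∈ τ : U ⊆ A}. Opens contained in A: ∅.
Taking the union of these: int(A) = ∅.
cl(A) = ⋂ {C closed : A ⊆ C}. Closed sets containing A: {51, 52}, {50, 51, 52}.
Intersecting these: cl(A) = {51, 52}.
∂A = cl(A) ∖ int(A) = {51, 52} ∖ ∅ = {51, 52}.


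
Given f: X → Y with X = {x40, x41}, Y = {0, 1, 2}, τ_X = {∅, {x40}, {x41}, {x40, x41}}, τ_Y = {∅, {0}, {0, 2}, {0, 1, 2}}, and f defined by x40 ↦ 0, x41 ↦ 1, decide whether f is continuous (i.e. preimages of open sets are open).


f IS continuous.

Compute f^{-1}(U) for each U ∈ τ_Y:
  U = ∅: f^{-1}(U) = ∅ ∈ τ_X ✓.
  U = {0}: f^{-1}(U) = {x40} ∈ τ_X ✓.
  U = {0, 2}: f^{-1}(U) = {x40} ∈ τ_X ✓.
  U = {0, 1, 2}: f^{-1}(U) = {x40, x41} ∈ τ_X ✓.
Every preimage lies in τ_X, so f IS continuous.


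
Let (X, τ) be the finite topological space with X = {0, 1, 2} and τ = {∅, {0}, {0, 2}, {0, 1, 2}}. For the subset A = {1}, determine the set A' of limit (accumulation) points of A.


A' = ∅

For each x ∈ X, list the open sets U ∈ τ with x ∈ U, then check whether U ∩ (A ∖ {x}) ≠ ∅ for every such U.
  x = 0: open {0} ∋ x has {0} ∩ (A ∖ {0}) = ∅, so x is NOT a limit point.
  x = 1: open {0, 1, 2} ∋ x has {0, 1, 2} ∩ (A ∖ {1}) = ∅, so x is NOT a limit point.
  x = 2: open {0, 2} ∋ x has {0, 2} ∩ (A ∖ {2}) = ∅, so x is NOT a limit point.
Collecting: A' = ∅.


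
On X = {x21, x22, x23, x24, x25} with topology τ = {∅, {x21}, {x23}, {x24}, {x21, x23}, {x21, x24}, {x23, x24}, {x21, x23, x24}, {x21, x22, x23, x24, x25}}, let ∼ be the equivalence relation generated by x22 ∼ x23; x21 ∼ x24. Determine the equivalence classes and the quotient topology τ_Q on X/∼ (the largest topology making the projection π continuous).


X/∼ = {[x21=x24], [x22=x23], [x25]}; |τ_Q| = 3.

Equivalence classes: [x21=x24], [x22=x23], [x25].
Quotient map π: X → X/∼ sends x21 ↦ [x21=x24], x22 ↦ [x22=x23], x23 ↦ [x22=x23], x24 ↦ [x21=x24], x25 ↦ [x25].
For each subset V ⊆ X/∼, compute π^{-1}(V) ⊆ X and check whether π^{-1}(V) ∈ τ. V is open in τ_Q iff π^{-1}(V) ∈ τ.
  V = {}: π^{-1}(V) = ∅ ∈ τ ✓.
  V = {[x21=x24]}: π^{-1}(V) = {x21, x24} ∈ τ ✓.
  V = {[x22=x23]}: π^{-1}(V) = {x22, x23} ∉ τ ✗.
  V = {[x21=x24], [x22=x23]}: π^{-1}(V) = {x21, x22, x23, x24} ∉ τ ✗.
  V = {[x25]}: π^{-1}(V) = {x25} ∉ τ ✗.
  V = {[x21=x24], [x25]}: π^{-1}(V) = {x21, x24, x25} ∉ τ ✗.
  V = {[x22=x23], [x25]}: π^{-1}(V) = {x22, x23, x25} ∉ τ ✗.
  V = {[x21=x24], [x22=x23], [x25]}: π^{-1}(V) = {x21, x22, x23, x24, x25} ∈ τ ✓.
Open sets in the quotient: τ_Q = {{}, {[x21=x24]}, {[x21=x24], [x22=x23], [x25]}} (3 elements).
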